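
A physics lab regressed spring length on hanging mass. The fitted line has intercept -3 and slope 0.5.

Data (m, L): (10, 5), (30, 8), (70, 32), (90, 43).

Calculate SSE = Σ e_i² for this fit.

SSE = 26

m=10: ŷ = -3 + 0.5·10 = 2; e = 5 − 2 = 3
m=30: ŷ = -3 + 0.5·30 = 12; e = 8 − 12 = -4
m=70: ŷ = -3 + 0.5·70 = 32; e = 32 − 32 = 0
m=90: ŷ = -3 + 0.5·90 = 42; e = 43 − 42 = 1
SSE = 9 + 16 + 0 + 1 = 26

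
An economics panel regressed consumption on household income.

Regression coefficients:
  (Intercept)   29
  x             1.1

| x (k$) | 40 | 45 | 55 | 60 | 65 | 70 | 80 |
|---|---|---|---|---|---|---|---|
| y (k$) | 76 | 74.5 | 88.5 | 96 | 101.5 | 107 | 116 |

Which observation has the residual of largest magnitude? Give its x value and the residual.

x=40: ŷ = 29 + 1.1·40 = 73; r = 76 − 73 = 3
x=45: ŷ = 29 + 1.1·45 = 78.5; r = 74.5 − 78.5 = -4
x=55: ŷ = 29 + 1.1·55 = 89.5; r = 88.5 − 89.5 = -1
x=60: ŷ = 29 + 1.1·60 = 95; r = 96 − 95 = 1
x=65: ŷ = 29 + 1.1·65 = 100.5; r = 101.5 − 100.5 = 1
x=70: ŷ = 29 + 1.1·70 = 106; r = 107 − 106 = 1
x=80: ŷ = 29 + 1.1·80 = 117; r = 116 − 117 = -1
Largest |r| is 4 at x = 45, residual -4.

x = 45, r = -4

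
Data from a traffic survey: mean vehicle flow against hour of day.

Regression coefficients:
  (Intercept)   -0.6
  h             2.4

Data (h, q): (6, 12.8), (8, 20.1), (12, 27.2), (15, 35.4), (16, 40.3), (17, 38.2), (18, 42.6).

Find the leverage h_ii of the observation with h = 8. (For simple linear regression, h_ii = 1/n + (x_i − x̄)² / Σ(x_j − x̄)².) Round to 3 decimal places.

h̄ = (6 + 8 + 12 + 15 + 16 + 17 + 18)/7 = 13.1429
Σ(h − h̄)² = 51.0204 + 26.449 + 1.30612 + 3.44898 + 8.16327 + 14.8776 + 23.5918 = 128.857
h = 1/7 + (-5.14286)²/128.857 = 0.142857 + 0.205258 = 0.348

h = 0.348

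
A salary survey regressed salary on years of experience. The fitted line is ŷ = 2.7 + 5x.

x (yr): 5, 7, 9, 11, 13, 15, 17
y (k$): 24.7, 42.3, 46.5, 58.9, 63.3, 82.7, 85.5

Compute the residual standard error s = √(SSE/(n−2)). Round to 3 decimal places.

x=5: ŷ = 2.7 + 5·5 = 27.7; r = 24.7 − 27.7 = -3
x=7: ŷ = 2.7 + 5·7 = 37.7; r = 42.3 − 37.7 = 4.6
x=9: ŷ = 2.7 + 5·9 = 47.7; r = 46.5 − 47.7 = -1.2
x=11: ŷ = 2.7 + 5·11 = 57.7; r = 58.9 − 57.7 = 1.2
x=13: ŷ = 2.7 + 5·13 = 67.7; r = 63.3 − 67.7 = -4.4
x=15: ŷ = 2.7 + 5·15 = 77.7; r = 82.7 − 77.7 = 5
x=17: ŷ = 2.7 + 5·17 = 87.7; r = 85.5 − 87.7 = -2.2
SSE = 9 + 21.16 + 1.44 + 1.44 + 19.36 + 25 + 4.84 = 82.24
s = √(82.24/5) = √16.448 ≈ 4.056

s = 4.056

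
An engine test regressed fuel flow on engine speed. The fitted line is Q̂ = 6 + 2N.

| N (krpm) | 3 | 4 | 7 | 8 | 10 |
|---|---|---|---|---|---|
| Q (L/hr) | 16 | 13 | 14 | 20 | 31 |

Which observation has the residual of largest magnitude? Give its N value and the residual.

N=3: Q̂ = 6 + 2·3 = 12; r = 16 − 12 = 4
N=4: Q̂ = 6 + 2·4 = 14; r = 13 − 14 = -1
N=7: Q̂ = 6 + 2·7 = 20; r = 14 − 20 = -6
N=8: Q̂ = 6 + 2·8 = 22; r = 20 − 22 = -2
N=10: Q̂ = 6 + 2·10 = 26; r = 31 − 26 = 5
Largest |r| is 6 at N = 7, residual -6.

N = 7, r = -6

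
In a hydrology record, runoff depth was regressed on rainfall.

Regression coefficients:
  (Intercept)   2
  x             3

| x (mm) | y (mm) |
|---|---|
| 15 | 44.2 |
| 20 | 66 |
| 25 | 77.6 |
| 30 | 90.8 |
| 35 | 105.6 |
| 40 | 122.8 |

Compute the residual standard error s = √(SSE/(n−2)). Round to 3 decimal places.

s = 2.657

x=15: ŷ = 2 + 3·15 = 47; e = 44.2 − 47 = -2.8
x=20: ŷ = 2 + 3·20 = 62; e = 66 − 62 = 4
x=25: ŷ = 2 + 3·25 = 77; e = 77.6 − 77 = 0.6
x=30: ŷ = 2 + 3·30 = 92; e = 90.8 − 92 = -1.2
x=35: ŷ = 2 + 3·35 = 107; e = 105.6 − 107 = -1.4
x=40: ŷ = 2 + 3·40 = 122; e = 122.8 − 122 = 0.8
SSE = 7.84 + 16 + 0.36 + 1.44 + 1.96 + 0.64 = 28.24
s = √(28.24/4) = √7.06 ≈ 2.657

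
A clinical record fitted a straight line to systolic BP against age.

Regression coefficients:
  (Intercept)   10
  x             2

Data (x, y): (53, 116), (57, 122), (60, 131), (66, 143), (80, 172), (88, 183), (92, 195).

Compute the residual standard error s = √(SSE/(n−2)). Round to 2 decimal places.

s = 2.00

x=53: ŷ = 10 + 2·53 = 116; r = 116 − 116 = 0
x=57: ŷ = 10 + 2·57 = 124; r = 122 − 124 = -2
x=60: ŷ = 10 + 2·60 = 130; r = 131 − 130 = 1
x=66: ŷ = 10 + 2·66 = 142; r = 143 − 142 = 1
x=80: ŷ = 10 + 2·80 = 170; r = 172 − 170 = 2
x=88: ŷ = 10 + 2·88 = 186; r = 183 − 186 = -3
x=92: ŷ = 10 + 2·92 = 194; r = 195 − 194 = 1
SSE = 0 + 4 + 1 + 1 + 4 + 9 + 1 = 20
s = √(20/5) = √4 ≈ 2.00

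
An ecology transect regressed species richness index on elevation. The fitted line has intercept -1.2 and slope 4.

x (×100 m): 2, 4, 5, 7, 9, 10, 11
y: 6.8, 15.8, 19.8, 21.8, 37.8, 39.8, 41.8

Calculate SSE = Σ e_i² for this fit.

x=2: ŷ = -1.2 + 4·2 = 6.8; e = 6.8 − 6.8 = 0
x=4: ŷ = -1.2 + 4·4 = 14.8; e = 15.8 − 14.8 = 1
x=5: ŷ = -1.2 + 4·5 = 18.8; e = 19.8 − 18.8 = 1
x=7: ŷ = -1.2 + 4·7 = 26.8; e = 21.8 − 26.8 = -5
x=9: ŷ = -1.2 + 4·9 = 34.8; e = 37.8 − 34.8 = 3
x=10: ŷ = -1.2 + 4·10 = 38.8; e = 39.8 − 38.8 = 1
x=11: ŷ = -1.2 + 4·11 = 42.8; e = 41.8 − 42.8 = -1
SSE = 0 + 1 + 1 + 25 + 9 + 1 + 1 = 38

SSE = 38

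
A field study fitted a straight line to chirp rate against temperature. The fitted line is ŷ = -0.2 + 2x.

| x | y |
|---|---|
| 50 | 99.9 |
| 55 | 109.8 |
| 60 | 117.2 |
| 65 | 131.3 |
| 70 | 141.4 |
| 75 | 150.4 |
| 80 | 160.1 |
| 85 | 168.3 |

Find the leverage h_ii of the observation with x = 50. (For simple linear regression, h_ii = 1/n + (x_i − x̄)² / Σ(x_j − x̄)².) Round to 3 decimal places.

h = 0.417

x̄ = (50 + 55 + 60 + 65 + 70 + 75 + 80 + 85)/8 = 67.5
Σ(x − x̄)² = 306.25 + 156.25 + 56.25 + 6.25 + 6.25 + 56.25 + 156.25 + 306.25 = 1050
h = 1/8 + (-17.5)²/1050 = 0.125 + 0.291667 = 0.417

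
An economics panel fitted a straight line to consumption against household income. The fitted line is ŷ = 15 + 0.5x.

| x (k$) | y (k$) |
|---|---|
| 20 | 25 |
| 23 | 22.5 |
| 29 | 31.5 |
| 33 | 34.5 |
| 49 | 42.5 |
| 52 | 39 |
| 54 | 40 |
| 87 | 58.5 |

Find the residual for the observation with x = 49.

e = 3

ŷ = 15 + 0.5·49 = 39.5
e = 42.5 − 39.5 = 3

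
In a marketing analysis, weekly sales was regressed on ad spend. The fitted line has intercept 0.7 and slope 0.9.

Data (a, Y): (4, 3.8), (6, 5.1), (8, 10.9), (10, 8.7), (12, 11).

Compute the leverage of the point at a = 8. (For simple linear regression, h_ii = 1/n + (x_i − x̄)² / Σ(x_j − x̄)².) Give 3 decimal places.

h = 0.200

ā = (4 + 6 + 8 + 10 + 12)/5 = 8
Σ(a − ā)² = 16 + 4 + 0 + 4 + 16 = 40
h = 1/5 + (0)²/40 = 0.2 + 0 = 0.200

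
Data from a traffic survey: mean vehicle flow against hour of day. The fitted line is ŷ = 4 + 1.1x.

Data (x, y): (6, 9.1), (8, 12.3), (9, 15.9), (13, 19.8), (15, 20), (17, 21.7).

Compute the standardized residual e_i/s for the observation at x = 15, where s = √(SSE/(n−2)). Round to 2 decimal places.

-0.32

x=6: ŷ = 4 + 1.1·6 = 10.6; e = 9.1 − 10.6 = -1.5
x=8: ŷ = 4 + 1.1·8 = 12.8; e = 12.3 − 12.8 = -0.5
x=9: ŷ = 4 + 1.1·9 = 13.9; e = 15.9 − 13.9 = 2
x=13: ŷ = 4 + 1.1·13 = 18.3; e = 19.8 − 18.3 = 1.5
x=15: ŷ = 4 + 1.1·15 = 20.5; e = 20 − 20.5 = -0.5
x=17: ŷ = 4 + 1.1·17 = 22.7; e = 21.7 − 22.7 = -1
SSE = 2.25 + 0.25 + 4 + 2.25 + 0.25 + 1 = 10
s = √(10/4) = 1.58114
e/s = -0.5 / 1.58114 = -0.32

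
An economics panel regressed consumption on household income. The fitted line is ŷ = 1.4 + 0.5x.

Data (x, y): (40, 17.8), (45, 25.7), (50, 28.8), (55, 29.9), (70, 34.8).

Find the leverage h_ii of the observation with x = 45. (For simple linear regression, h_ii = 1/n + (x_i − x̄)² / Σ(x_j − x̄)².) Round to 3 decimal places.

x̄ = (40 + 45 + 50 + 55 + 70)/5 = 52
Σ(x − x̄)² = 144 + 49 + 4 + 9 + 324 = 530
h = 1/5 + (-7)²/530 = 0.2 + 0.0924528 = 0.292

h = 0.292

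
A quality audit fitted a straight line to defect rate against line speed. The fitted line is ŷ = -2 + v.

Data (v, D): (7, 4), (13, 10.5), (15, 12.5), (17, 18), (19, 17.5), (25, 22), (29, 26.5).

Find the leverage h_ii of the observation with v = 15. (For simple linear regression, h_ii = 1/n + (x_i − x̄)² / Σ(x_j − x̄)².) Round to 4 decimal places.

h = 0.1678

v̄ = (7 + 13 + 15 + 17 + 19 + 25 + 29)/7 = 17.8571
Σ(v − v̄)² = 117.878 + 23.5918 + 8.16327 + 0.734694 + 1.30612 + 51.0204 + 124.163 = 326.857
h = 1/7 + (-2.85714)²/326.857 = 0.142857 + 0.024975 = 0.1678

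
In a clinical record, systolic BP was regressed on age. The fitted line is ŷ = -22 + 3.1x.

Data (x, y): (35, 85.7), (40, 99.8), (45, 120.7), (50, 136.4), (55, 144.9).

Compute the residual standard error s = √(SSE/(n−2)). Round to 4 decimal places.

x=35: ŷ = -22 + 3.1·35 = 86.5; r = 85.7 − 86.5 = -0.8
x=40: ŷ = -22 + 3.1·40 = 102; r = 99.8 − 102 = -2.2
x=45: ŷ = -22 + 3.1·45 = 117.5; r = 120.7 − 117.5 = 3.2
x=50: ŷ = -22 + 3.1·50 = 133; r = 136.4 − 133 = 3.4
x=55: ŷ = -22 + 3.1·55 = 148.5; r = 144.9 − 148.5 = -3.6
SSE = 0.64 + 4.84 + 10.24 + 11.56 + 12.96 = 40.24
s = √(40.24/3) = √13.4133 ≈ 3.6624

s = 3.6624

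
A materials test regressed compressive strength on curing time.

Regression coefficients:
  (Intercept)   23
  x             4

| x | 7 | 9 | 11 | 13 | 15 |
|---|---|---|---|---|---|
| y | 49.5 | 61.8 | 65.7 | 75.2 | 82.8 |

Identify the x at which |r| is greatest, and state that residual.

x=7: ŷ = 23 + 4·7 = 51; r = 49.5 − 51 = -1.5
x=9: ŷ = 23 + 4·9 = 59; r = 61.8 − 59 = 2.8
x=11: ŷ = 23 + 4·11 = 67; r = 65.7 − 67 = -1.3
x=13: ŷ = 23 + 4·13 = 75; r = 75.2 − 75 = 0.2
x=15: ŷ = 23 + 4·15 = 83; r = 82.8 − 83 = -0.2
Largest |r| is 2.8 at x = 9, residual 2.8.

x = 9, r = 2.8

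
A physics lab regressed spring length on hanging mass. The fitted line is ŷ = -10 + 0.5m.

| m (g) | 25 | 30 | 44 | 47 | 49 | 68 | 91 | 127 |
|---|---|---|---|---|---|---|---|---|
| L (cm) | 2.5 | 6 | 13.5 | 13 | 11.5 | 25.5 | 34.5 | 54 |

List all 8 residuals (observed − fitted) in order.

0, 1, 1.5, -0.5, -3, 1.5, -1, 0.5

m=25: ŷ = -10 + 0.5·25 = 2.5; e = 2.5 − 2.5 = 0
m=30: ŷ = -10 + 0.5·30 = 5; e = 6 − 5 = 1
m=44: ŷ = -10 + 0.5·44 = 12; e = 13.5 − 12 = 1.5
m=47: ŷ = -10 + 0.5·47 = 13.5; e = 13 − 13.5 = -0.5
m=49: ŷ = -10 + 0.5·49 = 14.5; e = 11.5 − 14.5 = -3
m=68: ŷ = -10 + 0.5·68 = 24; e = 25.5 − 24 = 1.5
m=91: ŷ = -10 + 0.5·91 = 35.5; e = 34.5 − 35.5 = -1
m=127: ŷ = -10 + 0.5·127 = 53.5; e = 54 − 53.5 = 0.5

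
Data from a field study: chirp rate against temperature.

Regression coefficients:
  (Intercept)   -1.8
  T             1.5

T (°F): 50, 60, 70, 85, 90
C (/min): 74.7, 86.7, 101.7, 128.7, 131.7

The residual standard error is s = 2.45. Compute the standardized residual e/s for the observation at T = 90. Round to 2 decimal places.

-0.61

ŷ = -1.8 + 1.5·90 = 133.2
e = 131.7 − 133.2 = -1.5
e/s = -1.5 / 2.45 = -0.61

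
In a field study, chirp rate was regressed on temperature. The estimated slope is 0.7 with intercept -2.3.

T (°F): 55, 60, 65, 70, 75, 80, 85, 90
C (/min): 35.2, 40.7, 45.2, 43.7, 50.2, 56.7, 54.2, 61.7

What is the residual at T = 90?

r = 1

ŷ = -2.3 + 0.7·90 = 60.7
r = 61.7 − 60.7 = 1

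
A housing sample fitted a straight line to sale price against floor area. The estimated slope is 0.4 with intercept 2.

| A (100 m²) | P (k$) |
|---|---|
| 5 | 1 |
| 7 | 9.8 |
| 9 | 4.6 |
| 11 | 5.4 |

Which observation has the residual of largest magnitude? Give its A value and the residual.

A=5: P̂ = 2 + 0.4·5 = 4; e = 1 − 4 = -3
A=7: P̂ = 2 + 0.4·7 = 4.8; e = 9.8 − 4.8 = 5
A=9: P̂ = 2 + 0.4·9 = 5.6; e = 4.6 − 5.6 = -1
A=11: P̂ = 2 + 0.4·11 = 6.4; e = 5.4 − 6.4 = -1
Largest |e| is 5 at A = 7, residual 5.

A = 7, e = 5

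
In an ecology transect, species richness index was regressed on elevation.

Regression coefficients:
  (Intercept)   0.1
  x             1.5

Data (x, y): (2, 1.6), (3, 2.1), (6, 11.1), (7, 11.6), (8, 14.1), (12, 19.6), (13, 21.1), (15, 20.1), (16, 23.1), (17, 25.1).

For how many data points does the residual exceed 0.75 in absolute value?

x=2: ŷ = 0.1 + 1.5·2 = 3.1; r = 1.6 − 3.1 = -1.5
x=3: ŷ = 0.1 + 1.5·3 = 4.6; r = 2.1 − 4.6 = -2.5
x=6: ŷ = 0.1 + 1.5·6 = 9.1; r = 11.1 − 9.1 = 2
x=7: ŷ = 0.1 + 1.5·7 = 10.6; r = 11.6 − 10.6 = 1
x=8: ŷ = 0.1 + 1.5·8 = 12.1; r = 14.1 − 12.1 = 2
x=12: ŷ = 0.1 + 1.5·12 = 18.1; r = 19.6 − 18.1 = 1.5
x=13: ŷ = 0.1 + 1.5·13 = 19.6; r = 21.1 − 19.6 = 1.5
x=15: ŷ = 0.1 + 1.5·15 = 22.6; r = 20.1 − 22.6 = -2.5
x=16: ŷ = 0.1 + 1.5·16 = 24.1; r = 23.1 − 24.1 = -1
x=17: ŷ = 0.1 + 1.5·17 = 25.6; r = 25.1 − 25.6 = -0.5
|r| > 0.75: x=2 (|r|=1.5), x=3 (|r|=2.5), x=6 (|r|=2), x=7 (|r|=1), x=8 (|r|=2), x=12 (|r|=1.5), x=13 (|r|=1.5), x=15 (|r|=2.5), x=16 (|r|=1) → 9

9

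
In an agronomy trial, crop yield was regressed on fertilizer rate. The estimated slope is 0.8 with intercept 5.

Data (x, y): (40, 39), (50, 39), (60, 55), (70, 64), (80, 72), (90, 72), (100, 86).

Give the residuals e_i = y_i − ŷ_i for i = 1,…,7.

x=40: ŷ = 5 + 0.8·40 = 37; e = 39 − 37 = 2
x=50: ŷ = 5 + 0.8·50 = 45; e = 39 − 45 = -6
x=60: ŷ = 5 + 0.8·60 = 53; e = 55 − 53 = 2
x=70: ŷ = 5 + 0.8·70 = 61; e = 64 − 61 = 3
x=80: ŷ = 5 + 0.8·80 = 69; e = 72 − 69 = 3
x=90: ŷ = 5 + 0.8·90 = 77; e = 72 − 77 = -5
x=100: ŷ = 5 + 0.8·100 = 85; e = 86 − 85 = 1

2, -6, 2, 3, 3, -5, 1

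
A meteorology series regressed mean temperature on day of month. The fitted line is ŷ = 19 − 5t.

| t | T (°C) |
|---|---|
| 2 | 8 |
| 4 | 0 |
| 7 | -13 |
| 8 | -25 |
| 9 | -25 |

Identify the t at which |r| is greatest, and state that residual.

t=2: ŷ = 19 − 5·2 = 9; r = 8 − 9 = -1
t=4: ŷ = 19 − 5·4 = -1; r = 0 − (-1) = 1
t=7: ŷ = 19 − 5·7 = -16; r = -13 − (-16) = 3
t=8: ŷ = 19 − 5·8 = -21; r = -25 − (-21) = -4
t=9: ŷ = 19 − 5·9 = -26; r = -25 − (-26) = 1
Largest |r| is 4 at t = 8, residual -4.

t = 8, r = -4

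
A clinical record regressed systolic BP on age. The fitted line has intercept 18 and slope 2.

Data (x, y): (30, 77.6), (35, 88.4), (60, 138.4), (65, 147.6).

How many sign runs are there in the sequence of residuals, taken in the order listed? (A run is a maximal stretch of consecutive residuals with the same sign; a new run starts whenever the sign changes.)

x=30: ŷ = 18 + 2·30 = 78; e = 77.6 − 78 = -0.4
x=35: ŷ = 18 + 2·35 = 88; e = 88.4 − 88 = 0.4
x=60: ŷ = 18 + 2·60 = 138; e = 138.4 − 138 = 0.4
x=65: ŷ = 18 + 2·65 = 148; e = 147.6 − 148 = -0.4
Signs: − + + −
Runs: −×1, +×2, −×1 → 3

3 runs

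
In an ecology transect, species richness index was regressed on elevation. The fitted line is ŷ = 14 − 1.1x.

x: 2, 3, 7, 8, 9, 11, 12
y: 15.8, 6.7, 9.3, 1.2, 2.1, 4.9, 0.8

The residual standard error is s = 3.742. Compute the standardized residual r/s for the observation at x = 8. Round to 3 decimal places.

ŷ = 14 − 1.1·8 = 5.2
r = 1.2 − 5.2 = -4
r/s = -4 / 3.742 = -1.069

-1.069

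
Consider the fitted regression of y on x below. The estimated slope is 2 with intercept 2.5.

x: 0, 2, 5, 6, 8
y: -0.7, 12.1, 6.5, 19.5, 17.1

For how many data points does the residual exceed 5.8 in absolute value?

1

x=0: ŷ = 2.5 + 2·0 = 2.5; r = -0.7 − 2.5 = -3.2
x=2: ŷ = 2.5 + 2·2 = 6.5; r = 12.1 − 6.5 = 5.6
x=5: ŷ = 2.5 + 2·5 = 12.5; r = 6.5 − 12.5 = -6
x=6: ŷ = 2.5 + 2·6 = 14.5; r = 19.5 − 14.5 = 5
x=8: ŷ = 2.5 + 2·8 = 18.5; r = 17.1 − 18.5 = -1.4
|r| > 5.8: x=5 (|r|=6) → 1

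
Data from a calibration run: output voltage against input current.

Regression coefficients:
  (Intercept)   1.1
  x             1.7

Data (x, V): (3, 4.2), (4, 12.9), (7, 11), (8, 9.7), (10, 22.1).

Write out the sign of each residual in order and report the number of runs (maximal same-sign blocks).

x=3: ŷ = 1.1 + 1.7·3 = 6.2; e = 4.2 − 6.2 = -2
x=4: ŷ = 1.1 + 1.7·4 = 7.9; e = 12.9 − 7.9 = 5
x=7: ŷ = 1.1 + 1.7·7 = 13; e = 11 − 13 = -2
x=8: ŷ = 1.1 + 1.7·8 = 14.7; e = 9.7 − 14.7 = -5
x=10: ŷ = 1.1 + 1.7·10 = 18.1; e = 22.1 − 18.1 = 4
Signs: − + − − +
Runs: −×1, +×1, −×2, +×1 → 4

4 runs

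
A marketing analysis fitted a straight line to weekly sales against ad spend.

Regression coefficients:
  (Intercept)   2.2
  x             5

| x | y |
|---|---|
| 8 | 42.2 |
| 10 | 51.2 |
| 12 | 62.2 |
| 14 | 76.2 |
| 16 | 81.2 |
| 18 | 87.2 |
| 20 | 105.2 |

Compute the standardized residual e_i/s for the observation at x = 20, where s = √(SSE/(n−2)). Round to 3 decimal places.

0.930

x=8: ŷ = 2.2 + 5·8 = 42.2; e = 42.2 − 42.2 = 0
x=10: ŷ = 2.2 + 5·10 = 52.2; e = 51.2 − 52.2 = -1
x=12: ŷ = 2.2 + 5·12 = 62.2; e = 62.2 − 62.2 = 0
x=14: ŷ = 2.2 + 5·14 = 72.2; e = 76.2 − 72.2 = 4
x=16: ŷ = 2.2 + 5·16 = 82.2; e = 81.2 − 82.2 = -1
x=18: ŷ = 2.2 + 5·18 = 92.2; e = 87.2 − 92.2 = -5
x=20: ŷ = 2.2 + 5·20 = 102.2; e = 105.2 − 102.2 = 3
SSE = 0 + 1 + 0 + 16 + 1 + 25 + 9 = 52
s = √(52/5) = 3.2249
e/s = 3 / 3.2249 = 0.930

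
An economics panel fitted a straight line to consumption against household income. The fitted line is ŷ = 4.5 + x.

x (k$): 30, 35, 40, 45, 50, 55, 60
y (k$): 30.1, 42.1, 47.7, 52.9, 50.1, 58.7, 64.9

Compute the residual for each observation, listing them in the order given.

x=30: ŷ = 4.5 + 30 = 34.5; r = 30.1 − 34.5 = -4.4
x=35: ŷ = 4.5 + 35 = 39.5; r = 42.1 − 39.5 = 2.6
x=40: ŷ = 4.5 + 40 = 44.5; r = 47.7 − 44.5 = 3.2
x=45: ŷ = 4.5 + 45 = 49.5; r = 52.9 − 49.5 = 3.4
x=50: ŷ = 4.5 + 50 = 54.5; r = 50.1 − 54.5 = -4.4
x=55: ŷ = 4.5 + 55 = 59.5; r = 58.7 − 59.5 = -0.8
x=60: ŷ = 4.5 + 60 = 64.5; r = 64.9 − 64.5 = 0.4

-4.4, 2.6, 3.2, 3.4, -4.4, -0.8, 0.4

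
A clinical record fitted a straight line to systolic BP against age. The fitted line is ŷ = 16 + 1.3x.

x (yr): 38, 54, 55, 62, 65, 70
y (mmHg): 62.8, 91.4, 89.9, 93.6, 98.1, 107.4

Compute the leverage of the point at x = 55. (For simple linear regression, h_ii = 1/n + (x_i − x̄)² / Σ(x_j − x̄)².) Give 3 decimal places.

x̄ = (38 + 54 + 55 + 62 + 65 + 70)/6 = 57.3333
Σ(x − x̄)² = 373.778 + 11.1111 + 5.44444 + 21.7778 + 58.7778 + 160.444 = 631.333
h = 1/6 + (-2.33333)²/631.333 = 0.166667 + 0.00862372 = 0.175

h = 0.175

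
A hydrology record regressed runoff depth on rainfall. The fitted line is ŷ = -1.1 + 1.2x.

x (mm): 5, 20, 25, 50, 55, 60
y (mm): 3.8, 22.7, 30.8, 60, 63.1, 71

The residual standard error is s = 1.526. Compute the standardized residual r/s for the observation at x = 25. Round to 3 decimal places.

ŷ = -1.1 + 1.2·25 = 28.9
r = 30.8 − 28.9 = 1.9
r/s = 1.9 / 1.526 = 1.245

1.245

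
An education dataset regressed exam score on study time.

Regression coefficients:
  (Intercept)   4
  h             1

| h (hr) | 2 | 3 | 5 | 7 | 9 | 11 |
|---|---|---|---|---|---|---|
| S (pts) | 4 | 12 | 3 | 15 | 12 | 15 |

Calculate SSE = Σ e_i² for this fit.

SSE = 82

h=2: Ŝ = 4 + 2 = 6; e = 4 − 6 = -2
h=3: Ŝ = 4 + 3 = 7; e = 12 − 7 = 5
h=5: Ŝ = 4 + 5 = 9; e = 3 − 9 = -6
h=7: Ŝ = 4 + 7 = 11; e = 15 − 11 = 4
h=9: Ŝ = 4 + 9 = 13; e = 12 − 13 = -1
h=11: Ŝ = 4 + 11 = 15; e = 15 − 15 = 0
SSE = 4 + 25 + 36 + 16 + 1 + 0 = 82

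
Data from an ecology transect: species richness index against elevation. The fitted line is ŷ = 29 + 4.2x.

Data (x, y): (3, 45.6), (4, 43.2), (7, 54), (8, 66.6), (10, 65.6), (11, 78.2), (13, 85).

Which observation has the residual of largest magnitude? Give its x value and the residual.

x=3: ŷ = 29 + 4.2·3 = 41.6; r = 45.6 − 41.6 = 4
x=4: ŷ = 29 + 4.2·4 = 45.8; r = 43.2 − 45.8 = -2.6
x=7: ŷ = 29 + 4.2·7 = 58.4; r = 54 − 58.4 = -4.4
x=8: ŷ = 29 + 4.2·8 = 62.6; r = 66.6 − 62.6 = 4
x=10: ŷ = 29 + 4.2·10 = 71; r = 65.6 − 71 = -5.4
x=11: ŷ = 29 + 4.2·11 = 75.2; r = 78.2 − 75.2 = 3
x=13: ŷ = 29 + 4.2·13 = 83.6; r = 85 − 83.6 = 1.4
Largest |r| is 5.4 at x = 10, residual -5.4.

x = 10, r = -5.4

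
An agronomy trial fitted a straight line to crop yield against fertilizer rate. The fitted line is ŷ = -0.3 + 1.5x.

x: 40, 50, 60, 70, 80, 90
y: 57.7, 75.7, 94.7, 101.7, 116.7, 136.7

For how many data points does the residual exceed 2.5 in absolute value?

3

x=40: ŷ = -0.3 + 1.5·40 = 59.7; e = 57.7 − 59.7 = -2
x=50: ŷ = -0.3 + 1.5·50 = 74.7; e = 75.7 − 74.7 = 1
x=60: ŷ = -0.3 + 1.5·60 = 89.7; e = 94.7 − 89.7 = 5
x=70: ŷ = -0.3 + 1.5·70 = 104.7; e = 101.7 − 104.7 = -3
x=80: ŷ = -0.3 + 1.5·80 = 119.7; e = 116.7 − 119.7 = -3
x=90: ŷ = -0.3 + 1.5·90 = 134.7; e = 136.7 − 134.7 = 2
|e| > 2.5: x=60 (|e|=5), x=70 (|e|=3), x=80 (|e|=3) → 3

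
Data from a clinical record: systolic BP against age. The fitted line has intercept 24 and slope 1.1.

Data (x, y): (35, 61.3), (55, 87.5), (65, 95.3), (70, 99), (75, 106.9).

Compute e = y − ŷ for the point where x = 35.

ŷ = 24 + 1.1·35 = 62.5
e = 61.3 − 62.5 = -1.2

e = -1.2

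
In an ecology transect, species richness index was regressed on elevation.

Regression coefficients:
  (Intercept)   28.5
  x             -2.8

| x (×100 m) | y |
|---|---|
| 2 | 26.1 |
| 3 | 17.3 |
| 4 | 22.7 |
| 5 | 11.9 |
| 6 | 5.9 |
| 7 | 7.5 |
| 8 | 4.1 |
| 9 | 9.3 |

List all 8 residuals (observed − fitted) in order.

x=2: ŷ = 28.5 − 2.8·2 = 22.9; r = 26.1 − 22.9 = 3.2
x=3: ŷ = 28.5 − 2.8·3 = 20.1; r = 17.3 − 20.1 = -2.8
x=4: ŷ = 28.5 − 2.8·4 = 17.3; r = 22.7 − 17.3 = 5.4
x=5: ŷ = 28.5 − 2.8·5 = 14.5; r = 11.9 − 14.5 = -2.6
x=6: ŷ = 28.5 − 2.8·6 = 11.7; r = 5.9 − 11.7 = -5.8
x=7: ŷ = 28.5 − 2.8·7 = 8.9; r = 7.5 − 8.9 = -1.4
x=8: ŷ = 28.5 − 2.8·8 = 6.1; r = 4.1 − 6.1 = -2
x=9: ŷ = 28.5 − 2.8·9 = 3.3; r = 9.3 − 3.3 = 6

3.2, -2.8, 5.4, -2.6, -5.8, -1.4, -2, 6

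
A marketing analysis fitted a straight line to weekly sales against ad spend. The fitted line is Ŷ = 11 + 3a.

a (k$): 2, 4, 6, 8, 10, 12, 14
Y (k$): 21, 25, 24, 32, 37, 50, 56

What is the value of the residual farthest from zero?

e = -5

a=2: Ŷ = 11 + 3·2 = 17; e = 21 − 17 = 4
a=4: Ŷ = 11 + 3·4 = 23; e = 25 − 23 = 2
a=6: Ŷ = 11 + 3·6 = 29; e = 24 − 29 = -5
a=8: Ŷ = 11 + 3·8 = 35; e = 32 − 35 = -3
a=10: Ŷ = 11 + 3·10 = 41; e = 37 − 41 = -4
a=12: Ŷ = 11 + 3·12 = 47; e = 50 − 47 = 3
a=14: Ŷ = 11 + 3·14 = 53; e = 56 − 53 = 3
Largest |e| is 5 at a = 6, residual -5.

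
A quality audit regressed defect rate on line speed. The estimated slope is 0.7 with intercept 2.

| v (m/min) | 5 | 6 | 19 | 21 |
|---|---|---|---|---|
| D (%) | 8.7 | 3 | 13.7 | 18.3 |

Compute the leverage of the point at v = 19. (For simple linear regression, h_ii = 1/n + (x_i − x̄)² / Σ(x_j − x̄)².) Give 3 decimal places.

v̄ = (5 + 6 + 19 + 21)/4 = 12.75
Σ(v − v̄)² = 60.0625 + 45.5625 + 39.0625 + 68.0625 = 212.75
h = 1/4 + (6.25)²/212.75 = 0.25 + 0.183608 = 0.434

h = 0.434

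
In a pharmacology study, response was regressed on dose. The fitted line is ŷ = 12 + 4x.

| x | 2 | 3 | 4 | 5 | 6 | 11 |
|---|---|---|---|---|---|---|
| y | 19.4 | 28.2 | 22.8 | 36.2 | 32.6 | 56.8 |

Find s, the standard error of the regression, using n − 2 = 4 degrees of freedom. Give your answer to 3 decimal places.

x=2: ŷ = 12 + 4·2 = 20; r = 19.4 − 20 = -0.6
x=3: ŷ = 12 + 4·3 = 24; r = 28.2 − 24 = 4.2
x=4: ŷ = 12 + 4·4 = 28; r = 22.8 − 28 = -5.2
x=5: ŷ = 12 + 4·5 = 32; r = 36.2 − 32 = 4.2
x=6: ŷ = 12 + 4·6 = 36; r = 32.6 − 36 = -3.4
x=11: ŷ = 12 + 4·11 = 56; r = 56.8 − 56 = 0.8
SSE = 0.36 + 17.64 + 27.04 + 17.64 + 11.56 + 0.64 = 74.88
s = √(74.88/4) = √18.72 ≈ 4.327

s = 4.327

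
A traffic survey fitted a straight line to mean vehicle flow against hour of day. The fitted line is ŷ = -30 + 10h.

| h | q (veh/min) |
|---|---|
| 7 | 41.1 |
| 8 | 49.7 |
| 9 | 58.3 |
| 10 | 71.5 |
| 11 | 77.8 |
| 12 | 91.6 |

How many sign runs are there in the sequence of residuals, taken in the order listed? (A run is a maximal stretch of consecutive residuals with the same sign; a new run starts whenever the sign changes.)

h=7: ŷ = -30 + 10·7 = 40; e = 41.1 − 40 = 1.1
h=8: ŷ = -30 + 10·8 = 50; e = 49.7 − 50 = -0.3
h=9: ŷ = -30 + 10·9 = 60; e = 58.3 − 60 = -1.7
h=10: ŷ = -30 + 10·10 = 70; e = 71.5 − 70 = 1.5
h=11: ŷ = -30 + 10·11 = 80; e = 77.8 − 80 = -2.2
h=12: ŷ = -30 + 10·12 = 90; e = 91.6 − 90 = 1.6
Signs: + − − + − +
Runs: +×1, −×2, +×1, −×1, +×1 → 5

5 runs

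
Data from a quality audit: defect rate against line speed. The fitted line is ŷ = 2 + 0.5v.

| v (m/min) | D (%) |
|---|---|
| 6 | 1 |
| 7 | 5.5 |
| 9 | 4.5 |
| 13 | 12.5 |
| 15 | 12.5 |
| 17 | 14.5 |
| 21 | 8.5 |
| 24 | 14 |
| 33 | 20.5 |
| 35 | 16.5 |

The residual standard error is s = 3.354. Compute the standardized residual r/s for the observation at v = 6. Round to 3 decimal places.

ŷ = 2 + 0.5·6 = 5
r = 1 − 5 = -4
r/s = -4 / 3.354 = -1.193

-1.193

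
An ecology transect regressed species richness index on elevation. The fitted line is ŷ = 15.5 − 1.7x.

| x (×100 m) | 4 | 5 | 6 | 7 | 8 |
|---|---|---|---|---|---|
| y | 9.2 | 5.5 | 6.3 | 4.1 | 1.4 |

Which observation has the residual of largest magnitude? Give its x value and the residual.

x = 5, r = -1.5

x=4: ŷ = 15.5 − 1.7·4 = 8.7; r = 9.2 − 8.7 = 0.5
x=5: ŷ = 15.5 − 1.7·5 = 7; r = 5.5 − 7 = -1.5
x=6: ŷ = 15.5 − 1.7·6 = 5.3; r = 6.3 − 5.3 = 1
x=7: ŷ = 15.5 − 1.7·7 = 3.6; r = 4.1 − 3.6 = 0.5
x=8: ŷ = 15.5 − 1.7·8 = 1.9; r = 1.4 − 1.9 = -0.5
Largest |r| is 1.5 at x = 5, residual -1.5.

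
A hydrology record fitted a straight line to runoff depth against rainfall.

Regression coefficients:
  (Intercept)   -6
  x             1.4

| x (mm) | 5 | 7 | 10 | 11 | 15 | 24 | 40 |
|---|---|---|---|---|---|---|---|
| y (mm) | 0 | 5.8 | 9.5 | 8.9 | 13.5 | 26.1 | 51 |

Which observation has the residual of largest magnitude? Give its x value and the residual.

x = 7, e = 2

x=5: ŷ = -6 + 1.4·5 = 1; e = 0 − 1 = -1
x=7: ŷ = -6 + 1.4·7 = 3.8; e = 5.8 − 3.8 = 2
x=10: ŷ = -6 + 1.4·10 = 8; e = 9.5 − 8 = 1.5
x=11: ŷ = -6 + 1.4·11 = 9.4; e = 8.9 − 9.4 = -0.5
x=15: ŷ = -6 + 1.4·15 = 15; e = 13.5 − 15 = -1.5
x=24: ŷ = -6 + 1.4·24 = 27.6; e = 26.1 − 27.6 = -1.5
x=40: ŷ = -6 + 1.4·40 = 50; e = 51 − 50 = 1
Largest |e| is 2 at x = 7, residual 2.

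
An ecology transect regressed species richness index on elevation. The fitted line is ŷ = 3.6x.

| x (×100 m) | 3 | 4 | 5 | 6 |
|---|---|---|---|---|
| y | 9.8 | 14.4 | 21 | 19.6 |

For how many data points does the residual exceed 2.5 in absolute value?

x=3: ŷ = 3.6·3 = 10.8; r = 9.8 − 10.8 = -1
x=4: ŷ = 3.6·4 = 14.4; r = 14.4 − 14.4 = 0
x=5: ŷ = 3.6·5 = 18; r = 21 − 18 = 3
x=6: ŷ = 3.6·6 = 21.6; r = 19.6 − 21.6 = -2
|r| > 2.5: x=5 (|r|=3) → 1

1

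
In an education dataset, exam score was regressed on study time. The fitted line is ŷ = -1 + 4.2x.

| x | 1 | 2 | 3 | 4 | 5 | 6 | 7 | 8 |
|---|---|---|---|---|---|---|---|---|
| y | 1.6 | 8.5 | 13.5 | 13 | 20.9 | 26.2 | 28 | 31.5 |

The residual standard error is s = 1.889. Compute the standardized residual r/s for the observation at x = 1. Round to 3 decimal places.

-0.847

ŷ = -1 + 4.2·1 = 3.2
r = 1.6 − 3.2 = -1.6
r/s = -1.6 / 1.889 = -0.847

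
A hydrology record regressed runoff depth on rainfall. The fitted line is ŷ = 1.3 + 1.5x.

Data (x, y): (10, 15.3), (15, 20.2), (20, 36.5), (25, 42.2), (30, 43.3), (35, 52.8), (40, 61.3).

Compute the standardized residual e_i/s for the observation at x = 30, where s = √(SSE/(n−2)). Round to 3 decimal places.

-0.848

x=10: ŷ = 1.3 + 1.5·10 = 16.3; e = 15.3 − 16.3 = -1
x=15: ŷ = 1.3 + 1.5·15 = 23.8; e = 20.2 − 23.8 = -3.6
x=20: ŷ = 1.3 + 1.5·20 = 31.3; e = 36.5 − 31.3 = 5.2
x=25: ŷ = 1.3 + 1.5·25 = 38.8; e = 42.2 − 38.8 = 3.4
x=30: ŷ = 1.3 + 1.5·30 = 46.3; e = 43.3 − 46.3 = -3
x=35: ŷ = 1.3 + 1.5·35 = 53.8; e = 52.8 − 53.8 = -1
x=40: ŷ = 1.3 + 1.5·40 = 61.3; e = 61.3 − 61.3 = 0
SSE = 1 + 12.96 + 27.04 + 11.56 + 9 + 1 + 0 = 62.56
s = √(62.56/5) = 3.53723
e/s = -3 / 3.53723 = -0.848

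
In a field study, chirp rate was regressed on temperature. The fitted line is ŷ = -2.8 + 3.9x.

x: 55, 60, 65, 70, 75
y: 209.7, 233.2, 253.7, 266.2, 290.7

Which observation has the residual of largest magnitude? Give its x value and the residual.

x = 70, r = -4

x=55: ŷ = -2.8 + 3.9·55 = 211.7; r = 209.7 − 211.7 = -2
x=60: ŷ = -2.8 + 3.9·60 = 231.2; r = 233.2 − 231.2 = 2
x=65: ŷ = -2.8 + 3.9·65 = 250.7; r = 253.7 − 250.7 = 3
x=70: ŷ = -2.8 + 3.9·70 = 270.2; r = 266.2 − 270.2 = -4
x=75: ŷ = -2.8 + 3.9·75 = 289.7; r = 290.7 − 289.7 = 1
Largest |r| is 4 at x = 70, residual -4.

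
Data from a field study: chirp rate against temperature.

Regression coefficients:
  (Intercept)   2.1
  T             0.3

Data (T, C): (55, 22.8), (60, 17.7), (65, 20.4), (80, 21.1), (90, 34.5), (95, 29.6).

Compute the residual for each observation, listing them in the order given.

4.2, -2.4, -1.2, -5, 5.4, -1

T=55: ŷ = 2.1 + 0.3·55 = 18.6; r = 22.8 − 18.6 = 4.2
T=60: ŷ = 2.1 + 0.3·60 = 20.1; r = 17.7 − 20.1 = -2.4
T=65: ŷ = 2.1 + 0.3·65 = 21.6; r = 20.4 − 21.6 = -1.2
T=80: ŷ = 2.1 + 0.3·80 = 26.1; r = 21.1 − 26.1 = -5
T=90: ŷ = 2.1 + 0.3·90 = 29.1; r = 34.5 − 29.1 = 5.4
T=95: ŷ = 2.1 + 0.3·95 = 30.6; r = 29.6 − 30.6 = -1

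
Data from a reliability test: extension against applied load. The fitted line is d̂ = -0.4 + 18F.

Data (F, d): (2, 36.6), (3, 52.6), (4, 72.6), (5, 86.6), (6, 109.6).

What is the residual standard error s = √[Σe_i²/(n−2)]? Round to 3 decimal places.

s = 2.309

F=2: d̂ = -0.4 + 18·2 = 35.6; e = 36.6 − 35.6 = 1
F=3: d̂ = -0.4 + 18·3 = 53.6; e = 52.6 − 53.6 = -1
F=4: d̂ = -0.4 + 18·4 = 71.6; e = 72.6 − 71.6 = 1
F=5: d̂ = -0.4 + 18·5 = 89.6; e = 86.6 − 89.6 = -3
F=6: d̂ = -0.4 + 18·6 = 107.6; e = 109.6 − 107.6 = 2
SSE = 1 + 1 + 1 + 9 + 4 = 16
s = √(16/3) = √5.33333 ≈ 2.309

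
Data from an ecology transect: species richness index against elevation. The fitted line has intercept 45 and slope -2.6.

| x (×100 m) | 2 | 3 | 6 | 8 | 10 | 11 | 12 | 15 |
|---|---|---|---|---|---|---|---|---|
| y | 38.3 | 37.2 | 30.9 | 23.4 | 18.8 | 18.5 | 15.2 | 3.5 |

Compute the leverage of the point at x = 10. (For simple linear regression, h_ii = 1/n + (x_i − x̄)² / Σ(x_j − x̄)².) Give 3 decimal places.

h = 0.144

x̄ = (2 + 3 + 6 + 8 + 10 + 11 + 12 + 15)/8 = 8.375
Σ(x − x̄)² = 40.6406 + 28.8906 + 5.64062 + 0.140625 + 2.64062 + 6.89062 + 13.1406 + 43.8906 = 141.875
h = 1/8 + (1.625)²/141.875 = 0.125 + 0.0186123 = 0.144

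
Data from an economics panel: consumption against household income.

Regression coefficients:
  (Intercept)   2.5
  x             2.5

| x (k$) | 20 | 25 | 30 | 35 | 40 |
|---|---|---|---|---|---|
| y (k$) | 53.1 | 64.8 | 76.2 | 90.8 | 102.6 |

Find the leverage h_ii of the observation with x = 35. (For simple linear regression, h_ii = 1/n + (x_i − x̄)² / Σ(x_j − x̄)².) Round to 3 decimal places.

h = 0.300

x̄ = (20 + 25 + 30 + 35 + 40)/5 = 30
Σ(x − x̄)² = 100 + 25 + 0 + 25 + 100 = 250
h = 1/5 + (5)²/250 = 0.2 + 0.1 = 0.300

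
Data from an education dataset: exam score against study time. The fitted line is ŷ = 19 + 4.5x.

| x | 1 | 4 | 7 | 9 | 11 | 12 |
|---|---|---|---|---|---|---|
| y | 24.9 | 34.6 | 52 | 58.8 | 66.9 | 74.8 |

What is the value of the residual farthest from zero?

x=1: ŷ = 19 + 4.5·1 = 23.5; e = 24.9 − 23.5 = 1.4
x=4: ŷ = 19 + 4.5·4 = 37; e = 34.6 − 37 = -2.4
x=7: ŷ = 19 + 4.5·7 = 50.5; e = 52 − 50.5 = 1.5
x=9: ŷ = 19 + 4.5·9 = 59.5; e = 58.8 − 59.5 = -0.7
x=11: ŷ = 19 + 4.5·11 = 68.5; e = 66.9 − 68.5 = -1.6
x=12: ŷ = 19 + 4.5·12 = 73; e = 74.8 − 73 = 1.8
Largest |e| is 2.4 at x = 4, residual -2.4.

e = -2.4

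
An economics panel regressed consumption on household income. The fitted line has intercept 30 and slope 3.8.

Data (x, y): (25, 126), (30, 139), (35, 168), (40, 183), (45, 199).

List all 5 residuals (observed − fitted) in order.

x=25: ŷ = 30 + 3.8·25 = 125; r = 126 − 125 = 1
x=30: ŷ = 30 + 3.8·30 = 144; r = 139 − 144 = -5
x=35: ŷ = 30 + 3.8·35 = 163; r = 168 − 163 = 5
x=40: ŷ = 30 + 3.8·40 = 182; r = 183 − 182 = 1
x=45: ŷ = 30 + 3.8·45 = 201; r = 199 − 201 = -2

1, -5, 5, 1, -2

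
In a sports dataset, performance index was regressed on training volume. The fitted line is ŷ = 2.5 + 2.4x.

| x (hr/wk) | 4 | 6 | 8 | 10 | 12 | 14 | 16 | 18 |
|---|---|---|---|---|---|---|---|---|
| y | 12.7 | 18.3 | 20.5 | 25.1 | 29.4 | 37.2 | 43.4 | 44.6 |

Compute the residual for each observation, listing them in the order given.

x=4: ŷ = 2.5 + 2.4·4 = 12.1; e = 12.7 − 12.1 = 0.6
x=6: ŷ = 2.5 + 2.4·6 = 16.9; e = 18.3 − 16.9 = 1.4
x=8: ŷ = 2.5 + 2.4·8 = 21.7; e = 20.5 − 21.7 = -1.2
x=10: ŷ = 2.5 + 2.4·10 = 26.5; e = 25.1 − 26.5 = -1.4
x=12: ŷ = 2.5 + 2.4·12 = 31.3; e = 29.4 − 31.3 = -1.9
x=14: ŷ = 2.5 + 2.4·14 = 36.1; e = 37.2 − 36.1 = 1.1
x=16: ŷ = 2.5 + 2.4·16 = 40.9; e = 43.4 − 40.9 = 2.5
x=18: ŷ = 2.5 + 2.4·18 = 45.7; e = 44.6 − 45.7 = -1.1

0.6, 1.4, -1.2, -1.4, -1.9, 1.1, 2.5, -1.1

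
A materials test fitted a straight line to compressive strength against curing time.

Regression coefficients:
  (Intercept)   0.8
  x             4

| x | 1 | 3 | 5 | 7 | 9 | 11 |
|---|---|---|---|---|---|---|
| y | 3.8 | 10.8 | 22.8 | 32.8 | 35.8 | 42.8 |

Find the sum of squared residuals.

x=1: ŷ = 0.8 + 4·1 = 4.8; r = 3.8 − 4.8 = -1
x=3: ŷ = 0.8 + 4·3 = 12.8; r = 10.8 − 12.8 = -2
x=5: ŷ = 0.8 + 4·5 = 20.8; r = 22.8 − 20.8 = 2
x=7: ŷ = 0.8 + 4·7 = 28.8; r = 32.8 − 28.8 = 4
x=9: ŷ = 0.8 + 4·9 = 36.8; r = 35.8 − 36.8 = -1
x=11: ŷ = 0.8 + 4·11 = 44.8; r = 42.8 − 44.8 = -2
SSE = 1 + 4 + 4 + 16 + 1 + 4 = 30

SSE = 30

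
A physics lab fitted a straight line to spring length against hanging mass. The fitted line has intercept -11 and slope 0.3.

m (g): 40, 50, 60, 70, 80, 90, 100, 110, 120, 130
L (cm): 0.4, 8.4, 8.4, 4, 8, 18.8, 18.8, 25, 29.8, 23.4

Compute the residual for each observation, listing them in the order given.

-0.6, 4.4, 1.4, -6, -5, 2.8, -0.2, 3, 4.8, -4.6

m=40: L̂ = -11 + 0.3·40 = 1; e = 0.4 − 1 = -0.6
m=50: L̂ = -11 + 0.3·50 = 4; e = 8.4 − 4 = 4.4
m=60: L̂ = -11 + 0.3·60 = 7; e = 8.4 − 7 = 1.4
m=70: L̂ = -11 + 0.3·70 = 10; e = 4 − 10 = -6
m=80: L̂ = -11 + 0.3·80 = 13; e = 8 − 13 = -5
m=90: L̂ = -11 + 0.3·90 = 16; e = 18.8 − 16 = 2.8
m=100: L̂ = -11 + 0.3·100 = 19; e = 18.8 − 19 = -0.2
m=110: L̂ = -11 + 0.3·110 = 22; e = 25 − 22 = 3
m=120: L̂ = -11 + 0.3·120 = 25; e = 29.8 − 25 = 4.8
m=130: L̂ = -11 + 0.3·130 = 28; e = 23.4 − 28 = -4.6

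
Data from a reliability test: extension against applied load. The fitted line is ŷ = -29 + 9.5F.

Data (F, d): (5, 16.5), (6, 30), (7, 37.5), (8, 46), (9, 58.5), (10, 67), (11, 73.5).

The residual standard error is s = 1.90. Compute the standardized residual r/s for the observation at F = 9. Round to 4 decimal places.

1.0526

ŷ = -29 + 9.5·9 = 56.5
r = 58.5 − 56.5 = 2
r/s = 2 / 1.90 = 1.0526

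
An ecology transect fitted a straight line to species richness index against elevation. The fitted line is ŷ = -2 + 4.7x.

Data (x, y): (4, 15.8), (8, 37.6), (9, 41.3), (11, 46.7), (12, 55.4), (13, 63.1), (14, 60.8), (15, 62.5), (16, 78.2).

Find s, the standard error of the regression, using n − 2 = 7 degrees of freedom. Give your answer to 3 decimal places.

x=4: ŷ = -2 + 4.7·4 = 16.8; r = 15.8 − 16.8 = -1
x=8: ŷ = -2 + 4.7·8 = 35.6; r = 37.6 − 35.6 = 2
x=9: ŷ = -2 + 4.7·9 = 40.3; r = 41.3 − 40.3 = 1
x=11: ŷ = -2 + 4.7·11 = 49.7; r = 46.7 − 49.7 = -3
x=12: ŷ = -2 + 4.7·12 = 54.4; r = 55.4 − 54.4 = 1
x=13: ŷ = -2 + 4.7·13 = 59.1; r = 63.1 − 59.1 = 4
x=14: ŷ = -2 + 4.7·14 = 63.8; r = 60.8 − 63.8 = -3
x=15: ŷ = -2 + 4.7·15 = 68.5; r = 62.5 − 68.5 = -6
x=16: ŷ = -2 + 4.7·16 = 73.2; r = 78.2 − 73.2 = 5
SSE = 1 + 4 + 1 + 9 + 1 + 16 + 9 + 36 + 25 = 102
s = √(102/7) = √14.5714 ≈ 3.817

s = 3.817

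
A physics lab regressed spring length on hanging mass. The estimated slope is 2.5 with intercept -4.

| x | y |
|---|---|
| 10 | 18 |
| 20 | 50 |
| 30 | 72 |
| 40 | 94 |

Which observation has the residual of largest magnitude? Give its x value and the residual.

x = 20, r = 4

x=10: ŷ = -4 + 2.5·10 = 21; r = 18 − 21 = -3
x=20: ŷ = -4 + 2.5·20 = 46; r = 50 − 46 = 4
x=30: ŷ = -4 + 2.5·30 = 71; r = 72 − 71 = 1
x=40: ŷ = -4 + 2.5·40 = 96; r = 94 − 96 = -2
Largest |r| is 4 at x = 20, residual 4.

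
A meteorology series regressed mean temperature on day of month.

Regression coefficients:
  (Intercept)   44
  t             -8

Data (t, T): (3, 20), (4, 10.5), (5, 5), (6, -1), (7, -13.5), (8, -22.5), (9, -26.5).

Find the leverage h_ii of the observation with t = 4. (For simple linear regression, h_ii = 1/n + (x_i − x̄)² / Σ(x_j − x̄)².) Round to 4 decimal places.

t̄ = (3 + 4 + 5 + 6 + 7 + 8 + 9)/7 = 6
Σ(t − t̄)² = 9 + 4 + 1 + 0 + 1 + 4 + 9 = 28
h = 1/7 + (-2)²/28 = 0.142857 + 0.142857 = 0.2857

h = 0.2857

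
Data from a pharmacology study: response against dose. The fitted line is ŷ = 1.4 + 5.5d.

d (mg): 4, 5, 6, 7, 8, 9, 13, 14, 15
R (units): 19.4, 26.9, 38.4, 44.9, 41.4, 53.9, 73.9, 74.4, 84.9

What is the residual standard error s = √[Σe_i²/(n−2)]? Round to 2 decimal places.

d=4: ŷ = 1.4 + 5.5·4 = 23.4; e = 19.4 − 23.4 = -4
d=5: ŷ = 1.4 + 5.5·5 = 28.9; e = 26.9 − 28.9 = -2
d=6: ŷ = 1.4 + 5.5·6 = 34.4; e = 38.4 − 34.4 = 4
d=7: ŷ = 1.4 + 5.5·7 = 39.9; e = 44.9 − 39.9 = 5
d=8: ŷ = 1.4 + 5.5·8 = 45.4; e = 41.4 − 45.4 = -4
d=9: ŷ = 1.4 + 5.5·9 = 50.9; e = 53.9 − 50.9 = 3
d=13: ŷ = 1.4 + 5.5·13 = 72.9; e = 73.9 − 72.9 = 1
d=14: ŷ = 1.4 + 5.5·14 = 78.4; e = 74.4 − 78.4 = -4
d=15: ŷ = 1.4 + 5.5·15 = 83.9; e = 84.9 − 83.9 = 1
SSE = 16 + 4 + 16 + 25 + 16 + 9 + 1 + 16 + 1 = 104
s = √(104/7) = √14.8571 ≈ 3.85

s = 3.85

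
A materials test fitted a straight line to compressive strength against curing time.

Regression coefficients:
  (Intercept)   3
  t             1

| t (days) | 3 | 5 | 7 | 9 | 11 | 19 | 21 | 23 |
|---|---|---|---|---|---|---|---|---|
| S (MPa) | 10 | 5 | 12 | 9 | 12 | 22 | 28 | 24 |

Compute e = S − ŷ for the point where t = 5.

ŷ = 3 + 5 = 8
e = 5 − 8 = -3

e = -3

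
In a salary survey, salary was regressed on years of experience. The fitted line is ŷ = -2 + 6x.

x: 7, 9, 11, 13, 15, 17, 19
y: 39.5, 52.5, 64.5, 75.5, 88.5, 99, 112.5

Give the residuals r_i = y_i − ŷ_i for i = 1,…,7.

x=7: ŷ = -2 + 6·7 = 40; r = 39.5 − 40 = -0.5
x=9: ŷ = -2 + 6·9 = 52; r = 52.5 − 52 = 0.5
x=11: ŷ = -2 + 6·11 = 64; r = 64.5 − 64 = 0.5
x=13: ŷ = -2 + 6·13 = 76; r = 75.5 − 76 = -0.5
x=15: ŷ = -2 + 6·15 = 88; r = 88.5 − 88 = 0.5
x=17: ŷ = -2 + 6·17 = 100; r = 99 − 100 = -1
x=19: ŷ = -2 + 6·19 = 112; r = 112.5 − 112 = 0.5

-0.5, 0.5, 0.5, -0.5, 0.5, -1, 0.5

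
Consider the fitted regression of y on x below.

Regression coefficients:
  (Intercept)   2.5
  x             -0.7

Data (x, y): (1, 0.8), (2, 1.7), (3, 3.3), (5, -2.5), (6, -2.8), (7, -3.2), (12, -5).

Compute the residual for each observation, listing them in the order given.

-1, 0.6, 2.9, -1.5, -1.1, -0.8, 0.9

x=1: ŷ = 2.5 − 0.7·1 = 1.8; e = 0.8 − 1.8 = -1
x=2: ŷ = 2.5 − 0.7·2 = 1.1; e = 1.7 − 1.1 = 0.6
x=3: ŷ = 2.5 − 0.7·3 = 0.4; e = 3.3 − 0.4 = 2.9
x=5: ŷ = 2.5 − 0.7·5 = -1; e = -2.5 − (-1) = -1.5
x=6: ŷ = 2.5 − 0.7·6 = -1.7; e = -2.8 − (-1.7) = -1.1
x=7: ŷ = 2.5 − 0.7·7 = -2.4; e = -3.2 − (-2.4) = -0.8
x=12: ŷ = 2.5 − 0.7·12 = -5.9; e = -5 − (-5.9) = 0.9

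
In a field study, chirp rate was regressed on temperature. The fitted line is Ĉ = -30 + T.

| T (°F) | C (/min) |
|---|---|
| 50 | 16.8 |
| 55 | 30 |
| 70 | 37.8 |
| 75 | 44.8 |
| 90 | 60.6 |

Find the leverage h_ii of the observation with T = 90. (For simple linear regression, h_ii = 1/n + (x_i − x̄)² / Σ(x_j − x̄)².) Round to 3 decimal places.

h = 0.670

T̄ = (50 + 55 + 70 + 75 + 90)/5 = 68
Σ(T − T̄)² = 324 + 169 + 4 + 49 + 484 = 1030
h = 1/5 + (22)²/1030 = 0.2 + 0.469903 = 0.670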